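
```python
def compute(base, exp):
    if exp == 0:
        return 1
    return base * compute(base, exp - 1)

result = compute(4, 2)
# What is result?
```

compute(4, 2) = 4 * 4 = 16

Answer: 16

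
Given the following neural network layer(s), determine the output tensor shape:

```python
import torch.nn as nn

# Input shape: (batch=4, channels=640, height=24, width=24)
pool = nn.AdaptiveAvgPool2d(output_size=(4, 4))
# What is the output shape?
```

Input: (4, 640, 24, 24) -> Output: (4, 640, 4, 4)

Answer: (4, 640, 4, 4)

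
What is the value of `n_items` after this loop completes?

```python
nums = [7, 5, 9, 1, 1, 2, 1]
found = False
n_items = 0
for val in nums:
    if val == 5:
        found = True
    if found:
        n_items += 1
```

Count elements after first 5 in [7, 5, 9, 1, 1, 2, 1]
`n_items` takes the values: 0 → 1 → 2 → 3 → 4 → 5 → 6

Answer: 6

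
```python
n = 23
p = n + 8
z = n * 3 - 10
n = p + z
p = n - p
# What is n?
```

Trace:
`n = 23` → n = 23
`p = n + 8` → p = 31
`z = n * 3 - 10` → z = 59
`n = p + z` → n = 90
`p = n - p` → p = 59
So n = 90

Answer: 90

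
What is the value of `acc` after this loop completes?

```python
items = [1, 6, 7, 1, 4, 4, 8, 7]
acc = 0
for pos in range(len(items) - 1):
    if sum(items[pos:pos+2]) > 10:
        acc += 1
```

Count windows with sum > 10
`acc` takes the values: 0 → 1 → 2 → 3

Answer: 3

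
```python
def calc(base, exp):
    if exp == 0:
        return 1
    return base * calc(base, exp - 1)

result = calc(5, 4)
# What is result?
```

calc(5, 4) = 5 * 5 * 5 * 5 = 625

Answer: 625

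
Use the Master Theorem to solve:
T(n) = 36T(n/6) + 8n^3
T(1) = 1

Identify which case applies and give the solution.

a=36, b=6, f(n)=8n^3. log_6(36) = 2. Since c=3 > 2 and the regularity condition holds (36(n/6)^3 = (36/6^3)n^3 with 36/6^3 < 1), Case 3 applies: T(n) = Θ(f(n)) = O(n^3).

Answer: O(n^3) - Case 3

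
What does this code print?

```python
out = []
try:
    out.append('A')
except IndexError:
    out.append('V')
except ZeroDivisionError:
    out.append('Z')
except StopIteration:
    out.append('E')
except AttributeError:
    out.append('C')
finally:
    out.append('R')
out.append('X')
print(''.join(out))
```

Execution trace: 'A' (try body, no exception) → 'R' (finally) → 'X' (after the try/except). Output: ARX

Answer: ARX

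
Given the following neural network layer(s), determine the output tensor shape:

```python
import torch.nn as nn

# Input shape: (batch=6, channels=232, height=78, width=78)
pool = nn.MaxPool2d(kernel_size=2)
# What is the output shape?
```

Input: (6, 232, 78, 78) -> Output: (6, 232, 39, 39)

Answer: (6, 232, 39, 39)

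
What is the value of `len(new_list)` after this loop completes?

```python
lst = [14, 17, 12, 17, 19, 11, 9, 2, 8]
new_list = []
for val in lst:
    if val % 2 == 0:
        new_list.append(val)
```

Count even numbers in [14, 17, 12, 17, 19, 11, 9, 2, 8]
`new_list` takes the values: [] → [14] → [14, 12] → [14, 12, 2] → [14, 12, 2, 8]
So `len(new_list)` = 4

Answer: 4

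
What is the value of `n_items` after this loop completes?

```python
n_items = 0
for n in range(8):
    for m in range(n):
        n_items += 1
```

Triangle number: 0+1+2+...+7
`n_items` takes the values: 0 → 1 → 2 → 3 → 4 → 5 → 6 → 7 → 8 → 9 → 10 → 11 → 12 → 13 → 14 → 15 → 16 → 17 → 18 → 19 → 20 → 21 → 22 → 23 → 24 → 25 → 26 → 27 → 28

Answer: 28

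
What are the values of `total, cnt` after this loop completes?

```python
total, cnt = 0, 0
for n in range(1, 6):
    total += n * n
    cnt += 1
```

Sum of squares and count
`total, cnt` takes the values: (0, 0) → (1, 0) → (1, 1) → (5, 1) → (5, 2) → (14, 2) → (14, 3) → (30, 3) → (30, 4) → (55, 4) → (55, 5)

Answer: 55, 5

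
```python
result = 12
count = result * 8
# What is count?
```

Trace:
`result = 12` → result = 12
`count = result * 8` → count = 96
So count = 96

Answer: 96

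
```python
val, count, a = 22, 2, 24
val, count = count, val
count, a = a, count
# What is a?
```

Trace:
`val, count, a = 22, 2, 24` → val = 22; count = 2; a = 24
`val, count = count, val` → val = 2; count = 22
`count, a = a, count` → count = 24; a = 22
So a = 22

Answer: 22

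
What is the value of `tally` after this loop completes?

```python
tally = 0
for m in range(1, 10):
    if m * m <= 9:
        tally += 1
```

Count numbers where m² ≤ 9
`tally` takes the values: 0 → 1 → 2 → 3

Answer: 3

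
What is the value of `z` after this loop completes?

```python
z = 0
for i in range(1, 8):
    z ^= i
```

XOR of 1 to 7
`z` takes the values: 0 → 1 → 3 → 0 → 4 → 1 → 7 → 0

Answer: 0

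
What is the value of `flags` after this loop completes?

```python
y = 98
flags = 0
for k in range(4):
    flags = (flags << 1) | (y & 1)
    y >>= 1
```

Reverse lowest 4 bits of 98
`flags` takes the values: 0 → 1 → 2 → 4

Answer: 4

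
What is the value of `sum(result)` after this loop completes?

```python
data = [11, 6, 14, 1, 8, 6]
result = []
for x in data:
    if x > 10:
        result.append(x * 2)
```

Sum of doubled values > 10
`result` takes the values: [] → [22] → [22, 28]
So `sum(result)` = 50

Answer: 50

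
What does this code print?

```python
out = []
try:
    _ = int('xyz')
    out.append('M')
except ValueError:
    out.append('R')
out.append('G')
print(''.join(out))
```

Execution trace: 'R' (except ValueError) → 'G' (after the try/except). Output: RG

Answer: RG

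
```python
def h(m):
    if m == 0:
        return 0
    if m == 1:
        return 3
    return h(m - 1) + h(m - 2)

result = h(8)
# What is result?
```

Build up from base cases: h(0)=0, h(1)=3, h(2)=3, h(3)=6, h(4)=9, h(5)=15, h(6)=24, ..., h(8)=63

Answer: 63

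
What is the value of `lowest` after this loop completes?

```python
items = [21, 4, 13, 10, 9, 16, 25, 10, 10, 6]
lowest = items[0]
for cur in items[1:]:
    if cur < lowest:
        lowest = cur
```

Minimum of [21, 4, 13, 10, 9, 16, 25, 10, 10, 6]
`lowest` takes the values: 21 → 4

Answer: 4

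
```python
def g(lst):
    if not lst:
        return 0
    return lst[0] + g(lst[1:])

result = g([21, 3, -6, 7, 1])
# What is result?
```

21 + 3 + (-6) + 7 + 1 + 0 = 26

Answer: 26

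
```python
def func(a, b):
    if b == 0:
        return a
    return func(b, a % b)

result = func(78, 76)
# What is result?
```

func(78, 76) -> func(76, 2) -> func(2, 0) -> 2

Answer: 2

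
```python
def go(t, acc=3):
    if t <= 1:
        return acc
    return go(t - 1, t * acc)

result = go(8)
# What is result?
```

Accumulator trace (n, acc): (8, 3) -> (7, 24) -> (6, 168) -> (5, 1008) -> (4, 5040) -> (3, 20160) -> (2, 60480) -> (1, 120960) -> return 120960

Answer: 120960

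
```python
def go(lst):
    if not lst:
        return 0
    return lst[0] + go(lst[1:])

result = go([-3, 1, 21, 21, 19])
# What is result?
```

(-3) + 1 + 21 + 21 + 19 + 0 = 59

Answer: 59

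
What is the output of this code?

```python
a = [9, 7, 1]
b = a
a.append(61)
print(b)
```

Key concept: basic list aliasing.
Step by step:
`a = [9, 7, 1]` → a = [9, 7, 1]
`b = a` → b = [9, 7, 1] (same object as a)
`a.append(61)` → a = [9, 7, 1, 61] (same object as b); b = [9, 7, 1, 61] (same object as a)
`print(b)` → prints [9, 7, 1, 61]

Answer: [9, 7, 1, 61]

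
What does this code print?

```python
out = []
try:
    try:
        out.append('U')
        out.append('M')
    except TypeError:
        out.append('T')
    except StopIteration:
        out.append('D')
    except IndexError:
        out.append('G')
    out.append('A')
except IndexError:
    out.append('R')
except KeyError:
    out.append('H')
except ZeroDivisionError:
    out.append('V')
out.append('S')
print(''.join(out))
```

Execution trace: 'U' (inner try body) → 'M' (inner try body, no exception) → 'A' (try body, no exception) → 'S' (after the try/except). Output: UMAS

Answer: UMAS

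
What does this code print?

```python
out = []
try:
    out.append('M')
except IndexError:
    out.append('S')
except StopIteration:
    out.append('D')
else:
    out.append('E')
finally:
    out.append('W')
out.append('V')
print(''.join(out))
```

Execution trace: 'M' (try body, no exception) → 'E' (else) → 'W' (finally) → 'V' (after the try/except). Output: MEWV

Answer: MEWV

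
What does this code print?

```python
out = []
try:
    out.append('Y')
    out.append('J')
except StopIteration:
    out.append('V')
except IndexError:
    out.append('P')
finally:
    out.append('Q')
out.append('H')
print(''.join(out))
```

Execution trace: 'Y' (try body) → 'J' (try body, no exception) → 'Q' (finally) → 'H' (after the try/except). Output: YJQH

Answer: YJQH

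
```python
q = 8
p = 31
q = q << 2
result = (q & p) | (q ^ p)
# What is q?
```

Trace:
`q = 8` → q = 8
`p = 31` → p = 31
`q = q << 2` → q = 32
`result = (q & p) | (q ^ p)` → result = 63
So q = 32

Answer: 32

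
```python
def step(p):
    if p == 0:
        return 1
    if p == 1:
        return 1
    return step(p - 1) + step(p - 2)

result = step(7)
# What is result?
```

Build up from base cases: step(0)=1, step(1)=1, step(2)=2, step(3)=3, step(4)=5, step(5)=8, step(6)=13, ..., step(7)=21

Answer: 21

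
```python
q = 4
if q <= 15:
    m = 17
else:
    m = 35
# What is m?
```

Trace:
`q = 4` → q = 4
`if q <= 15: ...` → q <= 15 is True → m = 17
So m = 17

Answer: 17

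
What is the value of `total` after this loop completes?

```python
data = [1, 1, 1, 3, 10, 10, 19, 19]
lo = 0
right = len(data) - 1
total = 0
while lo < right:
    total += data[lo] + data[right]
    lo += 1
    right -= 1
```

Sum of pairs from ends
`total` takes the values: 0 → 20 → 40 → 51 → 64

Answer: 64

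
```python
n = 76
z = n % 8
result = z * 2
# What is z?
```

Trace:
`n = 76` → n = 76
`z = n % 8` → z = 4
`result = z * 2` → result = 8
So z = 4

Answer: 4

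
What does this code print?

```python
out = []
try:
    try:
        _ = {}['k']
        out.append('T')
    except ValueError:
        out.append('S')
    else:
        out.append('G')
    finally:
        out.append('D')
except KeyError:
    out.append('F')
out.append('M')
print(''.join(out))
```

Execution trace: 'D' (finally) → 'F' (outer except KeyError) → 'M' (after the try/except). Output: DFM

Answer: DFM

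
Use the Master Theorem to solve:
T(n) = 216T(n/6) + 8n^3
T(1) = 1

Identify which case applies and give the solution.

a=216, b=6, f(n)=8n^3. log_6(216) = 3. Since c=3 = 3, Case 2 applies: T(n) = Θ(n^log_b(a) · log n) = O(n^3 log n).

Answer: O(n^3 log n) - Case 2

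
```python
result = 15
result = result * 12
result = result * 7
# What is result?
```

Trace:
`result = 15` → result = 15
`result = result * 12` → result = 180
`result = result * 7` → result = 1260
So result = 1260

Answer: 1260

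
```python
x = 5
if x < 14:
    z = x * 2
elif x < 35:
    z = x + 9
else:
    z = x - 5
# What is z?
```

Trace:
`x = 5` → x = 5
`if x < 14: ...` → x < 14 is True → z = 10
So z = 10

Answer: 10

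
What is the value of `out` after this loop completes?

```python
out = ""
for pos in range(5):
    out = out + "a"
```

Repeat 'a' 5 times
`out` takes the values: "" → "a" → "aa" → "aaa" → "aaaa" → "aaaaa"

Answer: "aaaaa"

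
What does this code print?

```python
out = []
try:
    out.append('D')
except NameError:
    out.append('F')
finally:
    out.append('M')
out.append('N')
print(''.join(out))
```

Execution trace: 'D' (try body, no exception) → 'M' (finally) → 'N' (after the try/except). Output: DMN

Answer: DMN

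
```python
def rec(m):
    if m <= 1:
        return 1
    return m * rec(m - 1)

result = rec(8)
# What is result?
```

rec(8) = 8 * 7 * 6 * 5 * 4 * 3 * 2 * 1 = 40320

Answer: 40320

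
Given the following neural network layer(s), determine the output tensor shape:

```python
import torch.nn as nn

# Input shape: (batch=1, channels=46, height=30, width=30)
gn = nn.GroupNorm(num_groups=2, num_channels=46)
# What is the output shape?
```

Input: (1, 46, 30, 30) -> Output: (1, 46, 30, 30)

Answer: (1, 46, 30, 30)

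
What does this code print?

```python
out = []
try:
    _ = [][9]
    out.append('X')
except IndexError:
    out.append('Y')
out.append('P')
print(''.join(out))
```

Execution trace: 'Y' (except IndexError) → 'P' (after the try/except). Output: YP

Answer: YP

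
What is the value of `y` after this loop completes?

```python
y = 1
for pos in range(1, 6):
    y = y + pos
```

Start at 1, add 1 through 5
`y` takes the values: 1 → 2 → 4 → 7 → 11 → 16

Answer: 16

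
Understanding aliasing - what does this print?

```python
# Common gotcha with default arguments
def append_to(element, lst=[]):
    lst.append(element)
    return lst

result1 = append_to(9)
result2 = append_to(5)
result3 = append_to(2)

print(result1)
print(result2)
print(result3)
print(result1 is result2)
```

Key concept: mutable default argument gotcha.
Step by step:
`result1 = append_to(9)` → result1 = [9]
`result2 = append_to(5)` → result1 = [9, 5] (same object as result2); result2 = [9, 5] (same object as result1)
`result3 = append_to(2)` → result1 = [9, 5, 2] (same object as result2, result3); result2 = [9, 5, 2] (same object as result1, result3); result3 = [9, 5, 2] (same object as result1, result2)
`print(result1)` → prints [9, 5, 2]
`print(result2)` → prints [9, 5, 2]
`print(result3)` → prints [9, 5, 2]
`print(result1 is result2)` → prints True

Answer:
[9, 5, 2]
[9, 5, 2]
[9, 5, 2]
True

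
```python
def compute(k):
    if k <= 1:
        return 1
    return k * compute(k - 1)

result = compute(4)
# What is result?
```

compute(4) = 4 * 3 * 2 * 1 = 24

Answer: 24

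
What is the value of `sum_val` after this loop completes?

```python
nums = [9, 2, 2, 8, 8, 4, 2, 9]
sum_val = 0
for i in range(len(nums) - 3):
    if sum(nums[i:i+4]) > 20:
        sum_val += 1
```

Count windows with sum > 20
`sum_val` takes the values: 0 → 1 → 2 → 3 → 4

Answer: 4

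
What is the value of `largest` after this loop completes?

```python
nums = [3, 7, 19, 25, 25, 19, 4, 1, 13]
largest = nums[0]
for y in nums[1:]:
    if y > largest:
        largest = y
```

Maximum of [3, 7, 19, 25, 25, 19, 4, 1, 13]
`largest` takes the values: 3 → 7 → 19 → 25

Answer: 25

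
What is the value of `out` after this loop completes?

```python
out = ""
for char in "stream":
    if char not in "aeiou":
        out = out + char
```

Remove vowels from 'stream'
`out` takes the values: "" → "s" → "st" → "str" → "strm"

Answer: "strm"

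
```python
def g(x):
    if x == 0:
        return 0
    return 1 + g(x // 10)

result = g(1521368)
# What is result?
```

Count of digits of 1521368: 7

Answer: 7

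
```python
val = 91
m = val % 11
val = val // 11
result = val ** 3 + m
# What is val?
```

Trace:
`val = 91` → val = 91
`m = val % 11` → m = 3
`val = val // 11` → val = 8
`result = val ** 3 + m` → result = 515
So val = 8

Answer: 8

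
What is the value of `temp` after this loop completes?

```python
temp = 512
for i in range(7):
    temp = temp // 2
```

Halve 7 times: 512 // 2^7 = 4
`temp` takes the values: 512 → 256 → 128 → 64 → 32 → 16 → 8 → 4

Answer: 4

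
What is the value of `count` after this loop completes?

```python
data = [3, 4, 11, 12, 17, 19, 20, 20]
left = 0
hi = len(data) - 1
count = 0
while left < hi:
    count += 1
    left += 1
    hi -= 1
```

Iterations until pointers meet (list length 8)
`count` takes the values: 0 → 1 → 2 → 3 → 4

Answer: 4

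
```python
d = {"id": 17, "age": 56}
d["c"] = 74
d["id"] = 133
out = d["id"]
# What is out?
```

Trace:
`d = {"id": 17, "age": 56}` → d = {'id': 17, 'age': 56}
`d["c"] = 74` → d = {'id': 17, 'age': 56, 'c': 74}
`d["id"] = 133` → d = {'id': 133, 'age': 56, 'c': 74}
`out = d["id"]` → out = 133
So out = 133

Answer: 133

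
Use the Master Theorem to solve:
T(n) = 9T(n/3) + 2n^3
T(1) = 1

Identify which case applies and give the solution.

a=9, b=3, f(n)=2n^3. log_3(9) = 2. Since c=3 > 2 and the regularity condition holds (9(n/3)^3 = (9/3^3)n^3 with 9/3^3 < 1), Case 3 applies: T(n) = Θ(f(n)) = O(n^3).

Answer: O(n^3) - Case 3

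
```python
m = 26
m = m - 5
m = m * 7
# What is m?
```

Trace:
`m = 26` → m = 26
`m = m - 5` → m = 21
`m = m * 7` → m = 147
So m = 147

Answer: 147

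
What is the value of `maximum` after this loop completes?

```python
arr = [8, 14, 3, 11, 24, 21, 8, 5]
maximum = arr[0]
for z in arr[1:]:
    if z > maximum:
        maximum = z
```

Maximum of [8, 14, 3, 11, 24, 21, 8, 5]
`maximum` takes the values: 8 → 14 → 24

Answer: 24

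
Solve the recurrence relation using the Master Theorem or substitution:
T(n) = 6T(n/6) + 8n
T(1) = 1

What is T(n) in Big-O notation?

By Master Theorem: a=6, b=6, f(n)=8n. Since log_6(6) = 1 and f(n) = Θ(n^1), Case 2 applies. T(n) = O(n log n).

Answer: O(n log n)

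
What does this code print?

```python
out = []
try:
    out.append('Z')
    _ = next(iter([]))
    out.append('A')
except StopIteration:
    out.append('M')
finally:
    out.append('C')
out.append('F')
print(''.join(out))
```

Execution trace: 'Z' (try body) → 'M' (except StopIteration) → 'C' (finally) → 'F' (after the try/except). Output: ZMCF

Answer: ZMCF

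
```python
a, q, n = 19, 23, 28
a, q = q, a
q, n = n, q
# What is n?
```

Trace:
`a, q, n = 19, 23, 28` → a = 19; q = 23; n = 28
`a, q = q, a` → a = 23; q = 19
`q, n = n, q` → q = 28; n = 19
So n = 19

Answer: 19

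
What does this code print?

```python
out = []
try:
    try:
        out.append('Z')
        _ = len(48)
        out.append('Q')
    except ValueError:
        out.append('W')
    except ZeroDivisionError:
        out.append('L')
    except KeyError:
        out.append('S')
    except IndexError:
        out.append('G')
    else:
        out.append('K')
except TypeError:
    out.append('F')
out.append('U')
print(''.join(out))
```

Execution trace: 'Z' (try body) → 'F' (outer except TypeError) → 'U' (after the try/except). Output: ZFU

Answer: ZFU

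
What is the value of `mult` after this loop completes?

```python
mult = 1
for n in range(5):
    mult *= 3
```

3^5 = 243
`mult` takes the values: 1 → 3 → 9 → 27 → 81 → 243

Answer: 243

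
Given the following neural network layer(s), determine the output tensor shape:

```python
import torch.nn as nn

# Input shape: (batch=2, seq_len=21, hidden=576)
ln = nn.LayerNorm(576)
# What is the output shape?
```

Input: (2, 21, 576) -> Output: (2, 21, 576)

Answer: (2, 21, 576)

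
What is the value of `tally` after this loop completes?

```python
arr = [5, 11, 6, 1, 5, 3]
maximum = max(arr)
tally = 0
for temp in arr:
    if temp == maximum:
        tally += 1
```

Count of max value 11 in [5, 11, 6, 1, 5, 3]
`tally` takes the values: 0 → 1

Answer: 1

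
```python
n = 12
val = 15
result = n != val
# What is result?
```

Trace:
`n = 12` → n = 12
`val = 15` → val = 15
`result = n != val` → result = True
So result = True

Answer: True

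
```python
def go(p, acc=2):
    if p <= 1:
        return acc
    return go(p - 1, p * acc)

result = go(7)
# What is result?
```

Accumulator trace (n, acc): (7, 2) -> (6, 14) -> (5, 84) -> (4, 420) -> (3, 1680) -> (2, 5040) -> (1, 10080) -> return 10080

Answer: 10080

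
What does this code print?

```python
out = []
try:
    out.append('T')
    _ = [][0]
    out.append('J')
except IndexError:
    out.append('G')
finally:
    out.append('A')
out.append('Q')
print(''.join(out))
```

Execution trace: 'T' (try body) → 'G' (except IndexError) → 'A' (finally) → 'Q' (after the try/except). Output: TGAQ

Answer: TGAQ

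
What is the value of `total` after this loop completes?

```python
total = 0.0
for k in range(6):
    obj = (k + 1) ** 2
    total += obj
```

Sum of squared losses 1² + 2² + ... + 6²
`total` takes the values: 0.0 → 1.0 → 5.0 → 14.0 → 30.0 → 55.0 → 91.0

Answer: 91.0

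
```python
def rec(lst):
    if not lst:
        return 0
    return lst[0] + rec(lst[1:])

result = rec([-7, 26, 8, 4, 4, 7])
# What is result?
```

(-7) + 26 + 8 + 4 + 4 + 7 + 0 = 42

Answer: 42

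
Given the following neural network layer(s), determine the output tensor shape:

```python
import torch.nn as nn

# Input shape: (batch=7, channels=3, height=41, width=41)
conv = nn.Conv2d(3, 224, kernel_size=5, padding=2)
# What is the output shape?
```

Input: (7, 3, 41, 41) -> Output: (7, 224, 41, 41)

Answer: (7, 224, 41, 41)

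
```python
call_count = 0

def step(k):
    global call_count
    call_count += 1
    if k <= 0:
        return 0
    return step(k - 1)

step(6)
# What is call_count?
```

Linear recursion stepping by 1: 7 calls from k=6 down to ≤0.

Answer: 7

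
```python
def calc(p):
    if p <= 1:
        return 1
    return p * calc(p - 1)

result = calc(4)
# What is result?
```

calc(4) = 4 * 3 * 2 * 1 = 24

Answer: 24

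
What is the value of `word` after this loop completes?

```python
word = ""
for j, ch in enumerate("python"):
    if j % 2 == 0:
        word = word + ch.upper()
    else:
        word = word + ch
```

Uppercase even positions in 'python'
`word` takes the values: "" → "P" → "Py" → "PyT" → "PyTh" → "PyThO" → "PyThOn"

Answer: "PyThOn"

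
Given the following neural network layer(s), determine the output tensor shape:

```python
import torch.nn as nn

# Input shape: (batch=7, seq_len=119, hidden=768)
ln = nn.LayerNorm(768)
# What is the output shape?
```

Input: (7, 119, 768) -> Output: (7, 119, 768)

Answer: (7, 119, 768)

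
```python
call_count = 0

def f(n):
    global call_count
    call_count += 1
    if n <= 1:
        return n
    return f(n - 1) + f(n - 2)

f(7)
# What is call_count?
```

Calls(n) = 1 + Calls(n-1) + Calls(n-2); Calls(0)=Calls(1)=1. For n=7 this gives 41.

Answer: 41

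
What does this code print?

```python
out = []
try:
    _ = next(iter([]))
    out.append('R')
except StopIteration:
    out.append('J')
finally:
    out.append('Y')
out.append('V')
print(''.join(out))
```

Execution trace: 'J' (except StopIteration) → 'Y' (finally) → 'V' (after the try/except). Output: JYV

Answer: JYV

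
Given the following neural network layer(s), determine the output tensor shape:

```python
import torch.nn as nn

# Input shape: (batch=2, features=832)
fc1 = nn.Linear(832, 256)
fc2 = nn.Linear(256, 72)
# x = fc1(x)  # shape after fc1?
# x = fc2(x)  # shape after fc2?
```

Input: (2, 832) -> after fc1: (2, 256) -> Output: (2, 72)

Answer: (2, 72)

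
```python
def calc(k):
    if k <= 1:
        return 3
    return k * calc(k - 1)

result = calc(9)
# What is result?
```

calc(9) = 9 * 8 * 7 * 6 * 5 * 4 * 3 * 2 * 3 = 1088640

Answer: 1088640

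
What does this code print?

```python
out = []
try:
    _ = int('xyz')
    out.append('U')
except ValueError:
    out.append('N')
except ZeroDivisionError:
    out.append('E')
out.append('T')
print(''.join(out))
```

Execution trace: 'N' (except ValueError) → 'T' (after the try/except). Output: NT

Answer: NT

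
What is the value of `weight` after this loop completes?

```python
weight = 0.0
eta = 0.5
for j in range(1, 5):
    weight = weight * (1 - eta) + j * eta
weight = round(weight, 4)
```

Moving average with lr=0.5
`weight` takes the values: 0.0 → 0.5 → 1.25 → 2.125 → 3.0625

Answer: 3.0625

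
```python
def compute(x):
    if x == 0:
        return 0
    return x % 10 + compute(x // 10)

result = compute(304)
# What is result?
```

Sum of digits of 304: 4 + 0 + 3 = 7

Answer: 7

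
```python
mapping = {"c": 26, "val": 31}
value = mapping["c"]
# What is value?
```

Trace:
`mapping = {"c": 26, "val": 31}` → mapping = {'c': 26, 'val': 31}
`value = mapping["c"]` → value = 26
So value = 26

Answer: 26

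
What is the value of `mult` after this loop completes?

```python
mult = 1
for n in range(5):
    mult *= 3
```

3^5 = 243
`mult` takes the values: 1 → 3 → 9 → 27 → 81 → 243

Answer: 243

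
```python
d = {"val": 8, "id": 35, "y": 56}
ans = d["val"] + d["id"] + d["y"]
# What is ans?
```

Trace:
`d = {"val": 8, "id": 35, "y": 56}` → d = {'val': 8, 'id': 35, 'y': 56}
`ans = d["val"] + d["id"] + d["y"]` → ans = 99
So ans = 99

Answer: 99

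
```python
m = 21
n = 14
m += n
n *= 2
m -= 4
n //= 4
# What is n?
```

Trace:
`m = 21` → m = 21
`n = 14` → n = 14
`m += n` → m = 35
`n *= 2` → n = 28
`m -= 4` → m = 31
`n //= 4` → n = 7
So n = 7

Answer: 7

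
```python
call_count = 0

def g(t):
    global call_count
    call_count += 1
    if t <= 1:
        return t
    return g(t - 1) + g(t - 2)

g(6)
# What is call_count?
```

Calls(t) = 1 + Calls(t-1) + Calls(t-2); Calls(0)=Calls(1)=1. For t=6 this gives 25.

Answer: 25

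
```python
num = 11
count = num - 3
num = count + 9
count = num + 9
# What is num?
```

Trace:
`num = 11` → num = 11
`count = num - 3` → count = 8
`num = count + 9` → num = 17
`count = num + 9` → count = 26
So num = 17

Answer: 17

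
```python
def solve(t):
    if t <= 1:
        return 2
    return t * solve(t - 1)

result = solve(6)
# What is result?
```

solve(6) = 6 * 5 * 4 * 3 * 2 * 2 = 1440

Answer: 1440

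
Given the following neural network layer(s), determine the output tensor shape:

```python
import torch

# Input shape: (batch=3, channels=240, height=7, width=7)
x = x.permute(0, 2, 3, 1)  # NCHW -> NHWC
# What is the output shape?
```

Input: (3, 240, 7, 7) -> Output: (3, 7, 7, 240)

Answer: (3, 7, 7, 240)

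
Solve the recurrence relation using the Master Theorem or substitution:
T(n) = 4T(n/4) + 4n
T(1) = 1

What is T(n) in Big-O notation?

By Master Theorem: a=4, b=4, f(n)=4n. Since log_4(4) = 1 and f(n) = Θ(n^1), Case 2 applies. T(n) = O(n log n).

Answer: O(n log n)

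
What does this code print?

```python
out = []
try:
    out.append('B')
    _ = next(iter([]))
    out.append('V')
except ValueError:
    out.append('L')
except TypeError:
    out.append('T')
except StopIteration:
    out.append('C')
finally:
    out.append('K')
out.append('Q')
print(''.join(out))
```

Execution trace: 'B' (try body) → 'C' (except StopIteration) → 'K' (finally) → 'Q' (after the try/except). Output: BCKQ

Answer: BCKQ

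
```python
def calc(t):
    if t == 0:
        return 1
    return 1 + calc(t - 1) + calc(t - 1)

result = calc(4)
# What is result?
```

calc(t) = 1 + 2·calc(t-1), calc(0)=1. Closed form: (1+1)·2^4 - 1 = 31.

Answer: 31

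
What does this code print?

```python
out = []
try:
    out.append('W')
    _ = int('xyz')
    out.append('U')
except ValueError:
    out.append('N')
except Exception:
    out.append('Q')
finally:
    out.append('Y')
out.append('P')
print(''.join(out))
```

Execution trace: 'W' (try body) → 'N' (except ValueError) → 'Y' (finally) → 'P' (after the try/except). Output: WNYP

Answer: WNYP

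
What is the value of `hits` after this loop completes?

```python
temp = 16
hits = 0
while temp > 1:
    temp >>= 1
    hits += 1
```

Count right shifts until 1
`hits` takes the values: 0 → 1 → 2 → 3 → 4

Answer: 4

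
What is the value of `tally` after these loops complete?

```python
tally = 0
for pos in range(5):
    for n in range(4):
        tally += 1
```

5 * 4 = 20
`tally` takes the values: 0 → 1 → 2 → 3 → 4 → 5 → 6 → 7 → 8 → 9 → 10 → 11 → 12 → 13 → 14 → 15 → 16 → 17 → 18 → 19 → 20

Answer: 20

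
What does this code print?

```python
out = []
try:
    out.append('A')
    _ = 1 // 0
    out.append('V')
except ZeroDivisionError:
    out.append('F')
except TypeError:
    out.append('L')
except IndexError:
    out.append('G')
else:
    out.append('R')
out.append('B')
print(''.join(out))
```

Execution trace: 'A' (try body) → 'F' (except ZeroDivisionError) → 'B' (after the try/except). Output: AFB

Answer: AFB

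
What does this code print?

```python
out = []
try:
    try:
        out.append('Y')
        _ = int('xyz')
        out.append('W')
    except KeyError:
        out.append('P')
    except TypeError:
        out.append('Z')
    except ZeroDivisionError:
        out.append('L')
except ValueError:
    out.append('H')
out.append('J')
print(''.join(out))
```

Execution trace: 'Y' (try body) → 'H' (outer except ValueError) → 'J' (after the try/except). Output: YHJ

Answer: YHJ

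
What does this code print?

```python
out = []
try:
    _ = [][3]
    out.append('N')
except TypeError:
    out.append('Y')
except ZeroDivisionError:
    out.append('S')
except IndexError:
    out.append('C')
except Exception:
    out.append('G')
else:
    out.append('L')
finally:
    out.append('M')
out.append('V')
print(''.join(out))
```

Execution trace: 'C' (except IndexError) → 'M' (finally) → 'V' (after the try/except). Output: CMV

Answer: CMV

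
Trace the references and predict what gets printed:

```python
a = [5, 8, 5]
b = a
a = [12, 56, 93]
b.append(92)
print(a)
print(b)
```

Key concept: rebinding vs mutation: a is rebound to a new list, b still points at the original.
Step by step:
`a = [5, 8, 5]` → a = [5, 8, 5]
`b = a` → b = [5, 8, 5] (same object as a)
`a = [12, 56, 93]` → a = [12, 56, 93]
`b.append(92)` → b = [5, 8, 5, 92]
`print(a)` → prints [12, 56, 93]
`print(b)` → prints [5, 8, 5, 92]

Answer:
[12, 56, 93]
[5, 8, 5, 92]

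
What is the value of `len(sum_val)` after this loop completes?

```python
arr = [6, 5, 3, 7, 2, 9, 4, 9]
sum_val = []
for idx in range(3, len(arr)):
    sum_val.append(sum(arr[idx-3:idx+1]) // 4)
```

Number of 4-element averages
`sum_val` takes the values: [] → [5] → [5, 4] → [5, 4, 5] → [5, 4, 5, 5] → [5, 4, 5, 5, 6]
So `len(sum_val)` = 5

Answer: 5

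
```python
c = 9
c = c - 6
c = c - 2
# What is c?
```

Trace:
`c = 9` → c = 9
`c = c - 6` → c = 3
`c = c - 2` → c = 1
So c = 1

Answer: 1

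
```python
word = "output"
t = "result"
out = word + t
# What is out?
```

Trace:
`word = "output"` → word = 'output'
`t = "result"` → t = 'result'
`out = word + t` → out = 'outputresult'
So out = 'outputresult'

Answer: 'outputresult'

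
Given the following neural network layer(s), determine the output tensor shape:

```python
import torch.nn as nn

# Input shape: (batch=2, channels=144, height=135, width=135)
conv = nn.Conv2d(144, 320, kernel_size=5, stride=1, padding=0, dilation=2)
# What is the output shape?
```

Input: (2, 144, 135, 135) -> Output: (2, 320, 127, 127)

Answer: (2, 320, 127, 127)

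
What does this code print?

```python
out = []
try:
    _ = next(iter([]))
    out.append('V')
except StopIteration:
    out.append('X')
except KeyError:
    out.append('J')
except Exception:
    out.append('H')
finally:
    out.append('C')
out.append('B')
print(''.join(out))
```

Execution trace: 'X' (except StopIteration) → 'C' (finally) → 'B' (after the try/except). Output: XCB

Answer: XCB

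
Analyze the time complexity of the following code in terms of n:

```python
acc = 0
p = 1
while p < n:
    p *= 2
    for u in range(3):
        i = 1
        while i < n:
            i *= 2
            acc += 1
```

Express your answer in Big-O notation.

Each loop level contributes: log n × 1 × log n. Multiplying the contributions gives O(log² n).

Answer: O(log² n)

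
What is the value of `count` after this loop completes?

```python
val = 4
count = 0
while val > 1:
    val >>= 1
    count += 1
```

Count right shifts until 1
`count` takes the values: 0 → 1 → 2

Answer: 2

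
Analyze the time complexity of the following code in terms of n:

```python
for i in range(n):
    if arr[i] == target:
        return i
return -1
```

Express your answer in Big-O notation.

This is Linear search in an array. Time complexity: O(n).

Answer: O(n)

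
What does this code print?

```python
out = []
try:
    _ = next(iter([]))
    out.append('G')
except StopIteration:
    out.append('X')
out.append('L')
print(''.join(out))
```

Execution trace: 'X' (except StopIteration) → 'L' (after the try/except). Output: XL

Answer: XL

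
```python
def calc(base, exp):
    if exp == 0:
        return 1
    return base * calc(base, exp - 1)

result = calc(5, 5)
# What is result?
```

calc(5, 5) = 5 * 5 * 5 * 5 * 5 = 3125

Answer: 3125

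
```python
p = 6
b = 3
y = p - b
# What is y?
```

Trace:
`p = 6` → p = 6
`b = 3` → b = 3
`y = p - b` → y = 3
So y = 3

Answer: 3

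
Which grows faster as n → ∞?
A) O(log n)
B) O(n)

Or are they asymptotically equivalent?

O(log n) vs O(n): Higher order terms dominate.

Answer: B) O(n) grows faster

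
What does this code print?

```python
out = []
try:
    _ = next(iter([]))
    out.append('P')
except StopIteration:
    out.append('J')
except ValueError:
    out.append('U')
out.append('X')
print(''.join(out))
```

Execution trace: 'J' (except StopIteration) → 'X' (after the try/except). Output: JX

Answer: JX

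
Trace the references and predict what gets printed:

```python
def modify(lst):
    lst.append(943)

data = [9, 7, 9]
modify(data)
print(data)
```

Key concept: function modifies passed list.
Step by step:
`data = [9, 7, 9]` → data = [9, 7, 9]
`modify(data)` → data = [9, 7, 9, 943]
`print(data)` → prints [9, 7, 9, 943]

Answer: [9, 7, 9, 943]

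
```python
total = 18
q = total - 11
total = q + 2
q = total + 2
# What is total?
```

Trace:
`total = 18` → total = 18
`q = total - 11` → q = 7
`total = q + 2` → total = 9
`q = total + 2` → q = 11
So total = 9

Answer: 9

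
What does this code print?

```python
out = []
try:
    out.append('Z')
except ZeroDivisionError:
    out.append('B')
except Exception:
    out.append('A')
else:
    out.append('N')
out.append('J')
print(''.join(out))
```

Execution trace: 'Z' (try body, no exception) → 'N' (else) → 'J' (after the try/except). Output: ZNJ

Answer: ZNJ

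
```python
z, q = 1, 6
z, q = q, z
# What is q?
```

Trace:
`z, q = 1, 6` → z = 1; q = 6
`z, q = q, z` → z = 6; q = 1
So q = 1

Answer: 1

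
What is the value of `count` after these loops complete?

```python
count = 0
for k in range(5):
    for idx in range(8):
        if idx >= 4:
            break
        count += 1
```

Inner breaks at 4, outer runs 5 times
`count` takes the values: 0 → 1 → 2 → 3 → 4 → 5 → 6 → 7 → 8 → 9 → 10 → 11 → 12 → 13 → 14 → 15 → 16 → 17 → 18 → 19 → 20

Answer: 20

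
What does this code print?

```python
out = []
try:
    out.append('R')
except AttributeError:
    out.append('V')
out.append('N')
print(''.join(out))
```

Execution trace: 'R' (try body, no exception) → 'N' (after the try/except). Output: RN

Answer: RN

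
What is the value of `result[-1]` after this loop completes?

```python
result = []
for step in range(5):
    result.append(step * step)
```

Last element of squares 0 to 4
`result` takes the values: [] → [0] → [0, 1] → [0, 1, 4] → [0, 1, 4, 9] → [0, 1, 4, 9, 16]
So `result[-1]` = 16

Answer: 16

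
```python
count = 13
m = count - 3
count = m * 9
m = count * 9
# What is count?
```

Trace:
`count = 13` → count = 13
`m = count - 3` → m = 10
`count = m * 9` → count = 90
`m = count * 9` → m = 810
So count = 90

Answer: 90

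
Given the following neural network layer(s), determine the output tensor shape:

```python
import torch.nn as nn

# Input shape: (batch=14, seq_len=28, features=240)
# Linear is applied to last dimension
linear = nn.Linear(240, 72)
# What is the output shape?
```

Input: (14, 28, 240) -> Output: (14, 28, 72)

Answer: (14, 28, 72)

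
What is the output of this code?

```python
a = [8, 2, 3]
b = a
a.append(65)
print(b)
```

Key concept: basic list aliasing.
Step by step:
`a = [8, 2, 3]` → a = [8, 2, 3]
`b = a` → b = [8, 2, 3] (same object as a)
`a.append(65)` → a = [8, 2, 3, 65] (same object as b); b = [8, 2, 3, 65] (same object as a)
`print(b)` → prints [8, 2, 3, 65]

Answer: [8, 2, 3, 65]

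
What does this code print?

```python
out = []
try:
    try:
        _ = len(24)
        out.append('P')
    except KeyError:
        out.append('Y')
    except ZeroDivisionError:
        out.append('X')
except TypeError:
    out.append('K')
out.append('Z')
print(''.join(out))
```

Execution trace: 'K' (outer except TypeError) → 'Z' (after the try/except). Output: KZ

Answer: KZ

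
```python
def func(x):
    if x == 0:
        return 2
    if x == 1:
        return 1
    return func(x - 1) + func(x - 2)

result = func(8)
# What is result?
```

Build up from base cases: func(0)=2, func(1)=1, func(2)=3, func(3)=4, func(4)=7, func(5)=11, func(6)=18, ..., func(8)=47

Answer: 47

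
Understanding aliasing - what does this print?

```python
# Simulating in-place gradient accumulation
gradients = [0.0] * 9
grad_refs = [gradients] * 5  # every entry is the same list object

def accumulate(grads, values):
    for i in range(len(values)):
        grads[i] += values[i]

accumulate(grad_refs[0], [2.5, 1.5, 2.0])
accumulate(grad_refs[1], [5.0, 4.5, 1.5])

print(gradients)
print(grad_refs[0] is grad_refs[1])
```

Key concept: gradient accumulation aliasing.
Step by step:
`gradients = [0.0] * 9` → gradients = [0.0, 0.0, 0.0, 0.0, 0.0, 0.0, 0.0, 0.0, 0.0]
`grad_refs = [gradients] * 5` → grad_refs = [[0.0, 0.0, 0.0, 0.0, 0.0, 0.0, 0.0, 0.0, 0.0], [0.0, 0.0, 0.0, 0.0, 0.0, 0.0, 0.0, 0.0, 0.0], [0.0, 0.0, 0.0, 0.0, 0.0, 0.0, 0.0, 0.0, 0.0], [0.0, 0.0, 0.0, 0.0, 0.0, 0.0, 0.0, 0.0, 0.0], [0.0, 0.0, 0.0, 0.0, 0.0, 0.0, 0.0, 0.0, 0.0]]
`accumulate(grad_refs[0], [2.5, 1.5, 2.0])` → gradients = [2.5, 1.5, 2.0, 0.0, 0.0, 0.0, 0.0, 0.0, 0.0]; grad_refs = [[2.5, 1.5, 2.0, 0.0, 0.0, 0.0, 0.0, 0.0, 0.0], [2.5, 1.5, 2.0, 0.0, 0.0, 0.0, 0.0, 0.0, 0.0], [2.5, 1.5, 2.0, 0.0, 0.0, 0.0, 0.0, 0.0, 0.0], [2.5, 1.5, 2.0, 0.0, 0.0, 0.0, 0.0, 0.0, 0.0], [2.5, 1.5, 2.0, 0.0, 0.0, 0.0, 0.0, 0.0, 0.0]]
`accumulate(grad_refs[1], [5.0, 4.5, 1.5])` → gradients = [7.5, 6.0, 3.5, 0.0, 0.0, 0.0, 0.0, 0.0, 0.0]; grad_refs = [[7.5, 6.0, 3.5, 0.0, 0.0, 0.0, 0.0, 0.0, 0.0], [7.5, 6.0, 3.5, 0.0, 0.0, 0.0, 0.0, 0.0, 0.0], [7.5, 6.0, 3.5, 0.0, 0.0, 0.0, 0.0, 0.0, 0.0], [7.5, 6.0, 3.5, 0.0, 0.0, 0.0, 0.0, 0.0, 0.0], [7.5, 6.0, 3.5, 0.0, 0.0, 0.0, 0.0, 0.0, 0.0]]
`print(gradients)` → prints [7.5, 6.0, 3.5, 0.0, 0.0, 0.0, 0.0, 0.0, 0.0]
`print(grad_refs[0] is grad_refs[1])` → prints True

Answer:
[7.5, 6.0, 3.5, 0.0, 0.0, 0.0, 0.0, 0.0, 0.0]
True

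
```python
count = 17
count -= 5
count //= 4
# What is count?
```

Trace:
`count = 17` → count = 17
`count -= 5` → count = 12
`count //= 4` → count = 3
So count = 3

Answer: 3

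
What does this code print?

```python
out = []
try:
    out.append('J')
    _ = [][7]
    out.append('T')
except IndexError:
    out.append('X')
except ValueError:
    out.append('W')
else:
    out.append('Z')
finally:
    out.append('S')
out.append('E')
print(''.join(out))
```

Execution trace: 'J' (try body) → 'X' (except IndexError) → 'S' (finally) → 'E' (after the try/except). Output: JXSE

Answer: JXSE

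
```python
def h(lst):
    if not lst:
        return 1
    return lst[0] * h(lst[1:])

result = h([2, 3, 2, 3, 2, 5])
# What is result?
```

Product over [2, 3, 2, 3, 2, 5] = 2 * 3 * 2 * 3 * 2 * 5 = 360

Answer: 360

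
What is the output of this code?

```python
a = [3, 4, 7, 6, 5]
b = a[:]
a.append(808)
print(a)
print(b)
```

Key concept: slice [:] creates copy.
Step by step:
`a = [3, 4, 7, 6, 5]` → a = [3, 4, 7, 6, 5]
`b = a[:]` → b = [3, 4, 7, 6, 5]
`a.append(808)` → a = [3, 4, 7, 6, 5, 808]
`print(a)` → prints [3, 4, 7, 6, 5, 808]
`print(b)` → prints [3, 4, 7, 6, 5]

Answer:
[3, 4, 7, 6, 5, 808]
[3, 4, 7, 6, 5]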